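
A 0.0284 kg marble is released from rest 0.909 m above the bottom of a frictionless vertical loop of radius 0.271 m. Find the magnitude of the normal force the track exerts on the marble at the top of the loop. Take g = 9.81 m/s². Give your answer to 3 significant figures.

Energy from release to top (height 2r): mgh = ½mv_top² + mg(2r)
v_top² = 2g(h − 2r) = 2(9.81)(0.909 − 0.5420) = 7.2005 m²/s²
At the top, both N and weight point toward the centre: N + mg = mv_top²/r
N = m(v_top²/r − g) = 0.0284(7.2005/0.271 − 9.81) = 0.4760 N

N = 0.476 N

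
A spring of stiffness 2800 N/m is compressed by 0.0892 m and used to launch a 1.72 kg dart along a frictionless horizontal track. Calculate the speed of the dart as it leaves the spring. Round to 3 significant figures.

Spring PE converts entirely to kinetic energy: ½kx² = ½mv²
v = x√(k/m) = 0.0892 × √(2800/1.72) = 3.599 m/s

v = 3.60 m/s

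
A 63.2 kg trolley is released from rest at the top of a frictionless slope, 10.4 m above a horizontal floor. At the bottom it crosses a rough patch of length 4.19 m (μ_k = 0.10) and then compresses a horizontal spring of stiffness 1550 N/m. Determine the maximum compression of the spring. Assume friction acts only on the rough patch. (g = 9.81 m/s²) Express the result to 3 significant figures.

Initial energy: E₁ = mgh = (63.2)(9.81)(10.4) = 6447.9 J
Friction removes W_f = μ_k mg d = (0.10)(63.2)(9.81)(4.19) = 259.8 J
Energy reaching the spring: E = 6447.9 − 259.8 = 6188.1 J
At max compression ½kx² = E ⇒ x = √(2E/k) = √(2 × 6188.1/1550) = 2.826 m

x = 2.83 m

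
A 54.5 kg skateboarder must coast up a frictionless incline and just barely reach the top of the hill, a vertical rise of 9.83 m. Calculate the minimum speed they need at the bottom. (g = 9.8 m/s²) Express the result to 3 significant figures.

v = 13.9 m/s

At the top they are momentarily at rest, so all KE converts to PE: ½mv² = mgh
v = √(2gh) = √(2 × 9.8 × 9.83) = 13.88 m/s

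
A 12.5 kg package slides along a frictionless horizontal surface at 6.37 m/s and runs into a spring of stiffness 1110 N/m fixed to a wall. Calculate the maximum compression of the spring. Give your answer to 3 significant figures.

At max compression the package is momentarily at rest: ½mv² = ½kx²
x = v√(m/k) = 6.37 × √(12.5/1110) = 0.6760 m

x = 0.676 m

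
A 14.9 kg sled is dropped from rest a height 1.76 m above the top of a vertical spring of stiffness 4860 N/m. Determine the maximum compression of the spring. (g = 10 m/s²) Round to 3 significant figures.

x = 0.361 m

Measuring PE from the top of the relaxed spring, at max compression the sled has dropped H + x with zero KE, so:
mg(H + x) = ½kx²
½(4860)x² − (14.9)(10)x − (14.9)(10)(1.76) = 0
2430x² − 149.0x − 262.2 = 0
x = [149.0 + √(22201 + 2.5490e+06)]/(2 × 2430) = 0.3606 m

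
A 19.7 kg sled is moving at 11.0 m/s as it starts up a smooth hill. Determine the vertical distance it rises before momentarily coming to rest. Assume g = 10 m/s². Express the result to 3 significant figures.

By energy conservation, ½mv² = mgh
h = v²/(2g) = 11.0²/(2 × 10) = 6.050 m

h = 6.05 m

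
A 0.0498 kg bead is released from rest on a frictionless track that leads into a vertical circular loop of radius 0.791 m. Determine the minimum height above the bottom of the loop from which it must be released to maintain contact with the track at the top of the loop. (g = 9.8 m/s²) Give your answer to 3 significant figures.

h = 1.98 m

At the top, for minimum speed gravity alone supplies the centripetal force: mg = mv_top²/r ⇒ v_top² = gr = 7.752 m²/s²
Energy conservation from release height h to the top (height 2r): mgh = ½mv_top² + mg(2r)
h = v_top²/(2g) + 2r = r/2 + 2r = 5r/2 = 1.978 m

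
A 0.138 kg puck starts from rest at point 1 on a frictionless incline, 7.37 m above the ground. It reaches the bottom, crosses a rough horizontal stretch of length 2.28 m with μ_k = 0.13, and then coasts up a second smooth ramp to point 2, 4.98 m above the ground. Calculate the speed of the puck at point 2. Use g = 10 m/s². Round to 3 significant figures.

Energy at 1: mgh₁ = (0.138)(10)(7.37) = 10.171 J
Friction loss: W_f = μ_k mg d = 0.4090 J
At 2: ½mv² + mgh₂ = mgh₁ − W_f
½mv² = 10.171 − 0.4090 − 6.8724 = 2.8892 J
v = √(2 × 2.8892/0.138) = 6.471 m/s

v = 6.47 m/s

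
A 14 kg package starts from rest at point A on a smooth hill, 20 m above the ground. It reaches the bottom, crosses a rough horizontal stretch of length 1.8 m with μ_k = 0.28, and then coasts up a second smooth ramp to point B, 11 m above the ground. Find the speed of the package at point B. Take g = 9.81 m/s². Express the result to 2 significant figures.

v = 13 m/s

Energy at A: mgh₁ = (14)(9.81)(20) = 2746.8 J
Friction loss: W_f = μ_k mg d = 69.22 J
At B: ½mv² + mgh₂ = mgh₁ − W_f
½mv² = 2746.8 − 69.22 − 1510.7 = 1166.8 J
v = √(2 × 1166.8/14) = 12.91 m/s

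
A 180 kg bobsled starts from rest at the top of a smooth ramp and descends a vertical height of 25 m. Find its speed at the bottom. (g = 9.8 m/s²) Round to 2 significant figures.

By conservation of mechanical energy, mgh = ½mv²
v = √(2gh) = √(2 × 9.8 × 25) = √490.00 = 22.14 m/s

v = 22 m/s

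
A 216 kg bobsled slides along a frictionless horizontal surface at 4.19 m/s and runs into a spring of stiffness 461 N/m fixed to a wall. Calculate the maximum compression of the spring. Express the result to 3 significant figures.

All KE is stored as spring PE at maximum compression: ½mv² = ½kx²
x = v√(m/k) = 4.19 × √(216/461) = 2.868 m

x = 2.87 m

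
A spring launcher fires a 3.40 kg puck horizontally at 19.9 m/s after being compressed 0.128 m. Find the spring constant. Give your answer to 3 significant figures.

½kx² = ½mv²
k = mv²/x² = (3.40)(19.9)²/(0.128)² = 82180 N/m

k = 82200 N/m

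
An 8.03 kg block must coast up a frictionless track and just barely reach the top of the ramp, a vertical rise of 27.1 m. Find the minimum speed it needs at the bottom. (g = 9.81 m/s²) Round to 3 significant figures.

At the top it is momentarily at rest, so all KE converts to PE: ½mv² = mgh
v = √(2gh) = √(2 × 9.81 × 27.1) = 23.06 m/s

v = 23.1 m/s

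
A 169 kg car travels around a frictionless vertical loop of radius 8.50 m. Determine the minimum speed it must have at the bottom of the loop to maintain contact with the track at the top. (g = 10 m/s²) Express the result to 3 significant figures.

v = 20.6 m/s

At the top: mg = mv_top²/r ⇒ v_top² = gr = 85.00 m²/s²
Energy from bottom to top (height 2r): ½mv_bot² = ½mv_top² + mg(2r)
v_bot² = gr + 4gr = 5gr = 425.0
v_bot = √(5gr) = 20.62 m/s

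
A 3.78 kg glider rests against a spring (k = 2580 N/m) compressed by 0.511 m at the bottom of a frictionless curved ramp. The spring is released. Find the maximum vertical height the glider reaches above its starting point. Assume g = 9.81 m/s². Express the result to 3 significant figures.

h = 9.08 m

At maximum height the glider is at rest, so ½kx² = mgh
h = kx²/(2mg) = (2580)(0.511)²/(2 × 3.78 × 9.81) = 9.084 m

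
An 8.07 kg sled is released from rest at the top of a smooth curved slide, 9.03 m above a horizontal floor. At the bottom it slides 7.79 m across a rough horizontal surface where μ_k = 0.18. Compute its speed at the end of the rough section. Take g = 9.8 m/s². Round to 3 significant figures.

v = 12.2 m/s

Energy at the top = energy at the end + work done against friction:
mgh = ½mv² + μ_k m g d
W_f = μ_k mg d = (0.18)(8.07)(9.8)(7.79) = 110.9 J
½mv² = mgh − W_f = 714.15 − 110.9 = 603.25 J
v = √(2 × 603.25/8.07) = 12.23 m/s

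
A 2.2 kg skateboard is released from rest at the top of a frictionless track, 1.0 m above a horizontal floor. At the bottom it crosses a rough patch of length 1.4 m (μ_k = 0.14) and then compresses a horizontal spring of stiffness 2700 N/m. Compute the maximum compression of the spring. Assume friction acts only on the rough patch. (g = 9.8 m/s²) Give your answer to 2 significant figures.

x = 0.11 m

Initial energy: E₁ = mgh = (2.2)(9.8)(1.0) = 21.560 J
Friction removes W_f = μ_k mg d = (0.14)(2.2)(9.8)(1.4) = 4.226 J
Energy reaching the spring: E = 21.560 − 4.226 = 17.334 J
At max compression ½kx² = E ⇒ x = √(2E/k) = √(2 × 17.334/2700) = 0.1133 m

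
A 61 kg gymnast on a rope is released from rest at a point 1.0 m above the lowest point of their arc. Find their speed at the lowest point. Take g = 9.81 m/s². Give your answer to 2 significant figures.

Equating total energy at the two states: mgh = ½mv²
v = √(2gh) = √(2 × 9.81 × 1.0) = √19.620 = 4.429 m/s

v = 4.4 m/s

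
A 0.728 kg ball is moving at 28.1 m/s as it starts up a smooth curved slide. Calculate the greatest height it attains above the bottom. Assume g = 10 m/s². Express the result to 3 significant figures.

h = 39.5 m

Setting KE at the bottom equal to PE gained: ½mv² = mgh
h = v²/(2g) = 28.1²/(2 × 10) = 39.48 m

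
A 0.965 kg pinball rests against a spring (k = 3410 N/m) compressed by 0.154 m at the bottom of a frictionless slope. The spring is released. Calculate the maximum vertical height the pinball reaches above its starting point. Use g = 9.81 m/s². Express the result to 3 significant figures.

All spring PE becomes gravitational PE at the highest point: ½kx² = mgh
h = kx²/(2mg) = (3410)(0.154)²/(2 × 0.965 × 9.81) = 4.271 m

h = 4.27 m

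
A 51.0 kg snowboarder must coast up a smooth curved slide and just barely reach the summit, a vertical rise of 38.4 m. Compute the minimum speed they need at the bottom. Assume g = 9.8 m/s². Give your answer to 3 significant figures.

v = 27.4 m/s

At the top they are momentarily at rest, so all KE converts to PE: ½mv² = mgh
v = √(2gh) = √(2 × 9.8 × 38.4) = 27.43 m/s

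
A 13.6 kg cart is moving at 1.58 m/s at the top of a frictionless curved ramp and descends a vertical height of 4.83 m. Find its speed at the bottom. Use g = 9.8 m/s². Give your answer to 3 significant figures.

By conservation of mechanical energy, ½mv₀² + mgh = ½mv²
v² = v₀² + 2gh = (1.58)² + 2(9.8)(4.83) = 97.164
v = √97.164 = 9.857 m/s

v = 9.86 m/s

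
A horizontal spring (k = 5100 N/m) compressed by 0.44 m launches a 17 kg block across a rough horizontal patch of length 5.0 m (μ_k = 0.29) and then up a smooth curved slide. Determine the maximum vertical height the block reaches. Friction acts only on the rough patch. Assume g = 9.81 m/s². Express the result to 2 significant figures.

Spring energy: E₀ = ½kx² = ½(5100)(0.44)² = 493.68 J
Friction: W_f = μ_k mg d = (0.29)(17)(9.81)(5.0) = 241.8 J
Energy at base of ramp: E = 493.68 − 241.8 = 251.86 J
At max height all remaining energy is PE: mgh = E ⇒ h = E/(mg) = 251.86/(17 × 9.81) = 1.510 m

h = 1.5 m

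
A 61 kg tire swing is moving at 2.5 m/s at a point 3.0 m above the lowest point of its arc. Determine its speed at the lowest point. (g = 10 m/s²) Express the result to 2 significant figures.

v = 8.1 m/s

Equating total energy at the two states: ½mv₀² + mgh = ½mv²
The mass cancels from both sides.
v² = v₀² + 2gh = (2.5)² + 2(10)(3.0) = 66.250
v = √66.250 = 8.139 m/s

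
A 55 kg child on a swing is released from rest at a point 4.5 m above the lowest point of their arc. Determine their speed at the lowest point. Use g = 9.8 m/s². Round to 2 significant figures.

By conservation of mechanical energy, mgh = ½mv²
The mass cancels from both sides.
v = √(2gh) = √(2 × 9.8 × 4.5) = √88.200 = 9.391 m/s

v = 9.4 m/s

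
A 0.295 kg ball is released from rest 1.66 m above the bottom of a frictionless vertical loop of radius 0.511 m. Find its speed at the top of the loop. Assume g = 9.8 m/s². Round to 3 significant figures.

v = 3.54 m/s

Energy conservation: mgh = ½mv_top² + mg(2r)
v_top² = 2g(h − 2r) = 2(9.8)(1.66 − 1.022) = 12.50
v_top = 3.536 m/s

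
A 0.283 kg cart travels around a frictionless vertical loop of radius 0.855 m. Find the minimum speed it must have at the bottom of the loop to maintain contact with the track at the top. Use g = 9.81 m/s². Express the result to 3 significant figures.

v = 6.48 m/s

At the top: mg = mv_top²/r ⇒ v_top² = gr = 8.388 m²/s²
Energy from bottom to top (height 2r): ½mv_bot² = ½mv_top² + mg(2r)
v_bot² = gr + 4gr = 5gr = 41.94
v_bot = √(5gr) = 6.476 m/s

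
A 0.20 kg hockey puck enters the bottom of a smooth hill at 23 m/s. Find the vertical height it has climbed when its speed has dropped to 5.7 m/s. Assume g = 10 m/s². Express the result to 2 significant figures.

Conservation of energy: ½mv₁² = ½mv₂² + mgh
h = (v₁² − v₂²)/(2g) = (23² − 5.7²)/(2 × 10) = 24.83 m

h = 25 m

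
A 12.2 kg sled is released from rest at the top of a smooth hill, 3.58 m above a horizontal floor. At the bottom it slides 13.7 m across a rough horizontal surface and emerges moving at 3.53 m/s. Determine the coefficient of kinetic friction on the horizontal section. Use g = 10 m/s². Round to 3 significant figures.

μ_k = 0.216

Energy at the top = energy at the end + work done against friction:
mgh = ½mv² + μ_k m g d
mgh = 436.76 J; ½mv² = 76.011 J
W_f = 436.76 − 76.011 = 360.7 J
μ_k = W_f/(mg·d) = 360.7/(122.0 × 13.7) = 0.2158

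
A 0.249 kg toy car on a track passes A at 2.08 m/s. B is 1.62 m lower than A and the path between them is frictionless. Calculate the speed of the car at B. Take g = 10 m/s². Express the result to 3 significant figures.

v = 6.06 m/s

Equating total energy at the two states: ½mv₀² + mgh = ½mv²
The mass cancels from both sides.
v² = v₀² + 2gh = (2.08)² + 2(10)(1.62) = 36.726
v = √36.726 = 6.060 m/s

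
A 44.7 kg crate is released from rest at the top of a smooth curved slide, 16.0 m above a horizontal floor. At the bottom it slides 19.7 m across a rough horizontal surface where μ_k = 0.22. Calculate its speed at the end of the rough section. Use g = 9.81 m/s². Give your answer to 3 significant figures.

v = 15.1 m/s

Energy bookkeeping (friction removes W_f = μ_k N d):
mgh = ½mv² + μ_k m g d
W_f = μ_k mg d = (0.22)(44.7)(9.81)(19.7) = 1900 J
½mv² = mgh − W_f = 7016.1 − 1900 = 5115.6 J
v = √(2 × 5115.6/44.7) = 15.13 m/s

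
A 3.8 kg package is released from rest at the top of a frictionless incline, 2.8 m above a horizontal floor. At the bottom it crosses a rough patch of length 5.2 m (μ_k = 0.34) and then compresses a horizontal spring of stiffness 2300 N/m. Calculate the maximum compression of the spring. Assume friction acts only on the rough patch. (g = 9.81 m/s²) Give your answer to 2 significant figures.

Initial energy: E₁ = mgh = (3.8)(9.81)(2.8) = 104.38 J
Friction removes W_f = μ_k mg d = (0.34)(3.8)(9.81)(5.2) = 65.91 J
Energy reaching the spring: E = 104.38 − 65.91 = 38.471 J
At max compression ½kx² = E ⇒ x = √(2E/k) = √(2 × 38.471/2300) = 0.1829 m

x = 0.18 m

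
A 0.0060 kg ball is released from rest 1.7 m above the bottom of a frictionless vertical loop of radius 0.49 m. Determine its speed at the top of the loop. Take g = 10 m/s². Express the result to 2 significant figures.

Energy conservation: mgh = ½mv_top² + mg(2r)
v_top² = 2g(h − 2r) = 2(10)(1.7 − 0.9800) = 14.40
v_top = 3.795 m/s

v = 3.8 m/s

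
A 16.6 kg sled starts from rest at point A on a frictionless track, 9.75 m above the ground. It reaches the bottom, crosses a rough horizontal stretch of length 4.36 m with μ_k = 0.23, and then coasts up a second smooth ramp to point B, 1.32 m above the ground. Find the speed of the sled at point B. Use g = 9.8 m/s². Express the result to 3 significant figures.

v = 12.1 m/s

Energy at A: mgh₁ = (16.6)(9.8)(9.75) = 1586.1 J
Friction loss: W_f = μ_k mg d = 163.1 J
At B: ½mv² + mgh₂ = mgh₁ − W_f
½mv² = 1586.1 − 163.1 − 214.74 = 1208.3 J
v = √(2 × 1208.3/16.6) = 12.07 m/s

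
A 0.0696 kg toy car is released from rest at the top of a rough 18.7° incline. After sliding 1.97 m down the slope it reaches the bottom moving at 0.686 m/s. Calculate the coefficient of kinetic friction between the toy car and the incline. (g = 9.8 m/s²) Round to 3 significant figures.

μ_k = 0.326

The energy dissipated by friction is the PE lost minus the KE gained:
mgL sinθ = 0.43081 J; ½mv² = 0.016377 J
W_f = 0.43081 − 0.016377 = 0.4144 J
μ_k = W_f/(mg cosθ · L) = 0.4144/(0.6461 × 1.97) = 0.3256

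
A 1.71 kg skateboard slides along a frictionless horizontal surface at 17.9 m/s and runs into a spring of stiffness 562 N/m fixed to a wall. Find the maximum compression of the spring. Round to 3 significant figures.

x = 0.987 m

Conservation of energy between contact and max compression: ½mv² = ½kx²
x = v√(m/k) = 17.9 × √(1.71/562) = 0.9874 m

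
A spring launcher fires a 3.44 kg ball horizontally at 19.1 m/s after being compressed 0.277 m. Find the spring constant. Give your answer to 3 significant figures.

k = 16400 N/m

Energy stored in the spring equals the launch KE: ½kx² = ½mv²
k = mv²/x² = (3.44)(19.1)²/(0.277)² = 16356 N/m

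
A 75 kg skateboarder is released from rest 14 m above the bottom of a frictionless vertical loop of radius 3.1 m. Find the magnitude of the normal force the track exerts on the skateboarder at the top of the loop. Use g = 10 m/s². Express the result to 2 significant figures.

Energy from release to top (height 2r): mgh = ½mv_top² + mg(2r)
v_top² = 2g(h − 2r) = 2(10)(14 − 6.200) = 156.00 m²/s²
At the top, both N and weight point toward the centre: N + mg = mv_top²/r
N = m(v_top²/r − g) = 75(156.00/3.1 − 10) = 3024 N

N = 3000 N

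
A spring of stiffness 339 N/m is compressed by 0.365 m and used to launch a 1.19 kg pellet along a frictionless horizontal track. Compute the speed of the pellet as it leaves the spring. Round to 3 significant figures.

v = 6.16 m/s

Conservation of energy: ½kx² = ½mv²
v = x√(k/m) = 0.365 × √(339/1.19) = 6.161 m/s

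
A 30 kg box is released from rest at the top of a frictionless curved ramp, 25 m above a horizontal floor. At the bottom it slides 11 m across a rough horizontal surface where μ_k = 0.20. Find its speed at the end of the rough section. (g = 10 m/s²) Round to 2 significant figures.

Applying the work–energy principle:
mgh = ½mv² + μ_k m g d
W_f = μ_k mg d = (0.20)(30)(10)(11) = 660.0 J
½mv² = mgh − W_f = 7500.0 − 660.0 = 6840.0 J
v = √(2 × 6840.0/30) = 21.35 m/s

v = 21 m/s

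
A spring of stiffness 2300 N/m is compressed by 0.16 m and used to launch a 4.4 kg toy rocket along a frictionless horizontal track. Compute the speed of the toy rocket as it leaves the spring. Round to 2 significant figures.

v = 3.7 m/s

Spring PE converts entirely to kinetic energy: ½kx² = ½mv²
v = x√(k/m) = 0.16 × √(2300/4.4) = 3.658 m/s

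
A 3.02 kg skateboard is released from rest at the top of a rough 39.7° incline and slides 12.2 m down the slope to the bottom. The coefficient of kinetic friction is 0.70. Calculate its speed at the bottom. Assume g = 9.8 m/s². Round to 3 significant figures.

Work–energy: mg(L sinθ) − μ_k(mg cosθ)L = ½mv²
mgh = mgL sinθ = (3.02)(9.8)(12.2)sin39.7° = 230.64 J
W_f = μ_k mg cosθ · L = (0.70)(3.02)(9.8)cos39.7°·12.2 = 194.5 J
½mv² = 230.64 − 194.5 = 36.175 J
v = √(2 × 36.175/3.02) = 4.895 m/s

v = 4.89 m/s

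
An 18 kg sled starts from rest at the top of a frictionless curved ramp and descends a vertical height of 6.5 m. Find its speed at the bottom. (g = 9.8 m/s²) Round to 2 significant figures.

v = 11 m/s

Mechanical energy is conserved (no friction): mgh = ½mv²
v = √(2gh) = √(2 × 9.8 × 6.5) = √127.40 = 11.29 m/s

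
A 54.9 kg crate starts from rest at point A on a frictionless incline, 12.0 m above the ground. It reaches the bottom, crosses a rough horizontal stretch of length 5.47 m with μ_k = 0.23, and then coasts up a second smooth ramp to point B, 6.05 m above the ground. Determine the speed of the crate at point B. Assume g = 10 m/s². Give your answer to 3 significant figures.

v = 9.69 m/s

Energy at A: mgh₁ = (54.9)(10)(12.0) = 6588.0 J
Friction loss: W_f = μ_k mg d = 690.7 J
At B: ½mv² + mgh₂ = mgh₁ − W_f
½mv² = 6588.0 − 690.7 − 3321.4 = 2575.9 J
v = √(2 × 2575.9/54.9) = 9.687 m/s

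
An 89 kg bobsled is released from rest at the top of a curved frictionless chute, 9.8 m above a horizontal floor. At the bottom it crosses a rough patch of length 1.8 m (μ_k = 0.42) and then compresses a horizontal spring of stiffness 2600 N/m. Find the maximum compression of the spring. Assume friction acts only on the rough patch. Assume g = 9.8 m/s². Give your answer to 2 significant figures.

Initial energy: E₁ = mgh = (89)(9.8)(9.8) = 8547.6 J
Friction removes W_f = μ_k mg d = (0.42)(89)(9.8)(1.8) = 659.4 J
Energy reaching the spring: E = 8547.6 − 659.4 = 7888.2 J
At max compression ½kx² = E ⇒ x = √(2E/k) = √(2 × 7888.2/2600) = 2.463 m

x = 2.5 m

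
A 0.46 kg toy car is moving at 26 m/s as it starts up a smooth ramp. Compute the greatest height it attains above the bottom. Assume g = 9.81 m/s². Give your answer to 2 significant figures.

By energy conservation, ½mv² = mgh
h = v²/(2g) = 26²/(2 × 9.81) = 34.45 m

h = 34 m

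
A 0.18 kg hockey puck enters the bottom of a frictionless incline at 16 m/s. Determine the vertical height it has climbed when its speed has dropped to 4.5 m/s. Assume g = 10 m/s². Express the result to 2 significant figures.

h = 12 m

Energy balance between the two points: ½mv₁² = ½mv₂² + mgh
h = (v₁² − v₂²)/(2g) = (16² − 4.5²)/(2 × 10) = 11.79 m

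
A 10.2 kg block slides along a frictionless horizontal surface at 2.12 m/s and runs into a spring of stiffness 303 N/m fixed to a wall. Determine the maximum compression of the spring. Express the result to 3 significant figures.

x = 0.389 m

Conservation of energy between contact and max compression: ½mv² = ½kx²
x = v√(m/k) = 2.12 × √(10.2/303) = 0.3890 m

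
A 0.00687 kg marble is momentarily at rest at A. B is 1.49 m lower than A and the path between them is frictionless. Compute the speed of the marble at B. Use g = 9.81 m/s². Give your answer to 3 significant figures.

v = 5.41 m/s

By conservation of mechanical energy, mgh = ½mv²
v = √(2gh) = √(2 × 9.81 × 1.49) = √29.234 = 5.407 m/s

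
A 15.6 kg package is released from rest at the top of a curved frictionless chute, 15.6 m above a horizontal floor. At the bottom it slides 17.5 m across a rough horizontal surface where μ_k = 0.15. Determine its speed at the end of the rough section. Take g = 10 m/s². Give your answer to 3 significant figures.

v = 16.1 m/s

Energy at the top = energy at the end + work done against friction:
mgh = ½mv² + μ_k m g d
W_f = μ_k mg d = (0.15)(15.6)(10)(17.5) = 409.5 J
½mv² = mgh − W_f = 2433.6 − 409.5 = 2024.1 J
v = √(2 × 2024.1/15.6) = 16.11 m/s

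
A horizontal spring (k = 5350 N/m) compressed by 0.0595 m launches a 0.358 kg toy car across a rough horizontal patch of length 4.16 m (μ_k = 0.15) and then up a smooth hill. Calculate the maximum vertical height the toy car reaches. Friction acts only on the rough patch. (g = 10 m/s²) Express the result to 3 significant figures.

h = 2.02 m

Spring energy: E₀ = ½kx² = ½(5350)(0.0595)² = 9.4702 J
Friction: W_f = μ_k mg d = (0.15)(0.358)(10)(4.16) = 2.234 J
Energy at base of ramp: E = 9.4702 − 2.234 = 7.2362 J
At max height all remaining energy is PE: mgh = E ⇒ h = E/(mg) = 7.2362/(0.358 × 10) = 2.021 m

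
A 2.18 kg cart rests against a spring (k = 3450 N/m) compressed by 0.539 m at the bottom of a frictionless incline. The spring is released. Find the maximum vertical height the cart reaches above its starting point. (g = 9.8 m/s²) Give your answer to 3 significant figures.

At maximum height the cart is at rest, so ½kx² = mgh
h = kx²/(2mg) = (3450)(0.539)²/(2 × 2.18 × 9.8) = 23.46 m

h = 23.5 m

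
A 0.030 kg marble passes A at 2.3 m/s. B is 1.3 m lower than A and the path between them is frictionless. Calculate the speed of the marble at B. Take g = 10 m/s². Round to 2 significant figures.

v = 5.6 m/s

By conservation of mechanical energy, ½mv₀² + mgh = ½mv²
v² = v₀² + 2gh = (2.3)² + 2(10)(1.3) = 31.290
v = √31.290 = 5.594 m/s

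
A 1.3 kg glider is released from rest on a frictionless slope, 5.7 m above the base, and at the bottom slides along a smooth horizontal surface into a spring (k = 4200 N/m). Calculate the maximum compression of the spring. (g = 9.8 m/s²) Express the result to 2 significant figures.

x = 0.19 m

Gravitational PE at the top equals spring PE at max compression: mgh = ½kx²
x = √(2mgh/k) = √(2 × 1.3 × 9.8 × 5.7 / 4200) = 0.1860 m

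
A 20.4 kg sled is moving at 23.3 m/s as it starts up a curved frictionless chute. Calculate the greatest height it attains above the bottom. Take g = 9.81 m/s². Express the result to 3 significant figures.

h = 27.7 m

By energy conservation, ½mv² = mgh
h = v²/(2g) = 23.3²/(2 × 9.81) = 27.67 m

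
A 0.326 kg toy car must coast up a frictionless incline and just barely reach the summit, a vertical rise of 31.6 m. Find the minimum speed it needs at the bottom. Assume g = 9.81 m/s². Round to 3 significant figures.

At the top it is momentarily at rest, so all KE converts to PE: ½mv² = mgh
v = √(2gh) = √(2 × 9.81 × 31.6) = 24.90 m/s

v = 24.9 m/s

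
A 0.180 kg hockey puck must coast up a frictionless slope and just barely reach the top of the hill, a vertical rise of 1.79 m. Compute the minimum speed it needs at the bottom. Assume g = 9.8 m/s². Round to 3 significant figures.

v = 5.92 m/s

At the top it is momentarily at rest, so all KE converts to PE: ½mv² = mgh
v = √(2gh) = √(2 × 9.8 × 1.79) = 5.923 m/s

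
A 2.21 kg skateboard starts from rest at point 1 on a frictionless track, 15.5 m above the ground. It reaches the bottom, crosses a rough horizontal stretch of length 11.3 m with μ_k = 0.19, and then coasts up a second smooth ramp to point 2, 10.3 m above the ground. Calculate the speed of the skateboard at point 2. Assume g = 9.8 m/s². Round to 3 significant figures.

v = 7.74 m/s

Energy at 1: mgh₁ = (2.21)(9.8)(15.5) = 335.70 J
Friction loss: W_f = μ_k mg d = 46.50 J
At 2: ½mv² + mgh₂ = mgh₁ − W_f
½mv² = 335.70 − 46.50 − 223.08 = 66.122 J
v = √(2 × 66.122/2.21) = 7.736 m/s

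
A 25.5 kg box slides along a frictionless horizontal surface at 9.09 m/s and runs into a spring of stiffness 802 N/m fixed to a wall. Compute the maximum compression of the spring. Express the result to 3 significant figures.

x = 1.62 m

At max compression the box is momentarily at rest: ½mv² = ½kx²
x = v√(m/k) = 9.09 × √(25.5/802) = 1.621 m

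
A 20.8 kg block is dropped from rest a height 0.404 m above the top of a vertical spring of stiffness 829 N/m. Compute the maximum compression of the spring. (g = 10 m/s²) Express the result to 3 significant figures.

x = 0.766 m

Let x be the compression. The total drop is H + x, and the block is instantaneously at rest at max compression, so energy conservation gives:
mg(H + x) = ½kx²
½(829)x² − (20.8)(10)x − (20.8)(10)(0.404) = 0
414.5x² − 208.0x − 84.03 = 0
x = [208.0 + √(43264 + 139325)]/(2 × 414.5) = 0.7664 m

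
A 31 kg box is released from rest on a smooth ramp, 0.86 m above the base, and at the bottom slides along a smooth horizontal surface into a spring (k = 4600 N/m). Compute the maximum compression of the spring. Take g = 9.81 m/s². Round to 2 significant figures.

x = 0.34 m

At max compression the box is momentarily at rest: mgh = ½kx²
x = √(2mgh/k) = √(2 × 31 × 9.81 × 0.86 / 4600) = 0.3372 m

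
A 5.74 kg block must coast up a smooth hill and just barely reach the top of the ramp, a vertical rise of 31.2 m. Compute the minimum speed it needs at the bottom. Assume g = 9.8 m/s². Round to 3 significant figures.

v = 24.7 m/s

At the top it is momentarily at rest, so all KE converts to PE: ½mv² = mgh
v = √(2gh) = √(2 × 9.8 × 31.2) = 24.73 m/s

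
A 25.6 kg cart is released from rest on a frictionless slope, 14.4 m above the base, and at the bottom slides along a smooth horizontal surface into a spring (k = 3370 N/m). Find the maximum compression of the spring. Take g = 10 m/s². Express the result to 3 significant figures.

x = 1.48 m

Gravitational PE at the top equals spring PE at max compression: mgh = ½kx²
x = √(2mgh/k) = √(2 × 25.6 × 10 × 14.4 / 3370) = 1.479 m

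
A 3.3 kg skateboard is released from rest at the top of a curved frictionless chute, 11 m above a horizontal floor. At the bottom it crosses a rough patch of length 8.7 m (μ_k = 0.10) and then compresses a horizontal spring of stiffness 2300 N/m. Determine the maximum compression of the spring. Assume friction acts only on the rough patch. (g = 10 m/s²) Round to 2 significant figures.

x = 0.54 m

Initial energy: E₁ = mgh = (3.3)(10)(11) = 363.00 J
Friction removes W_f = μ_k mg d = (0.10)(3.3)(10)(8.7) = 28.71 J
Energy reaching the spring: E = 363.00 − 28.71 = 334.29 J
At max compression ½kx² = E ⇒ x = √(2E/k) = √(2 × 334.29/2300) = 0.5392 m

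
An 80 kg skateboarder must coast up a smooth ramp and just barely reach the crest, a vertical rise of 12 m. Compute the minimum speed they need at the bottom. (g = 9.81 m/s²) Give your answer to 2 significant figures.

v = 15 m/s

At the top they are momentarily at rest, so all KE converts to PE: ½mv² = mgh
v = √(2gh) = √(2 × 9.81 × 12) = 15.34 m/s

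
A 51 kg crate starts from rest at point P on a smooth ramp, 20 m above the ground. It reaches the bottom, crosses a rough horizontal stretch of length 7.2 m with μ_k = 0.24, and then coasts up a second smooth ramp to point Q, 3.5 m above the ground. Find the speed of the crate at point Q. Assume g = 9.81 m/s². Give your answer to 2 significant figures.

v = 17 m/s

Energy at P: mgh₁ = (51)(9.81)(20) = 10006 J
Friction loss: W_f = μ_k mg d = 864.5 J
At Q: ½mv² + mgh₂ = mgh₁ − W_f
½mv² = 10006 − 864.5 − 1751.1 = 7390.6 J
v = √(2 × 7390.6/51) = 17.02 m/s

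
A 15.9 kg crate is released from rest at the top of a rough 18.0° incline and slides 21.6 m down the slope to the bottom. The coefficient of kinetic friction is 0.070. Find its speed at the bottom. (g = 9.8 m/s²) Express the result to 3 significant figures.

Energy: mgh = ½mv² + W_f, with h = L sinθ and W_f = μ_k (mg cosθ) L
mgh = mgL sinθ = (15.9)(9.8)(21.6)sin18.0° = 1040.1 J
W_f = μ_k mg cosθ · L = (0.070)(15.9)(9.8)cos18.0°·21.6 = 224.1 J
½mv² = 1040.1 − 224.1 = 815.99 J
v = √(2 × 815.99/15.9) = 10.13 m/s

v = 10.1 m/s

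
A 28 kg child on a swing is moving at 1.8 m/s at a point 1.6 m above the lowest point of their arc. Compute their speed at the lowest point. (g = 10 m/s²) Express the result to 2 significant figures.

v = 5.9 m/s

By conservation of mechanical energy, ½mv₀² + mgh = ½mv²
v² = v₀² + 2gh = (1.8)² + 2(10)(1.6) = 35.240
v = √35.240 = 5.936 m/s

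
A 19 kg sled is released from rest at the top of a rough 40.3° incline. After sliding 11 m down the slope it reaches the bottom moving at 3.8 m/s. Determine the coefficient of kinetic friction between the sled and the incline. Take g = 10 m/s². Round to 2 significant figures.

The energy dissipated by friction is the PE lost minus the KE gained:
mgL sinθ = 1351.8 J; ½mv² = 137.18 J
W_f = 1351.8 − 137.18 = 1215 J
μ_k = W_f/(mg cosθ · L) = 1215/(144.9 × 11) = 0.7620

μ_k = 0.76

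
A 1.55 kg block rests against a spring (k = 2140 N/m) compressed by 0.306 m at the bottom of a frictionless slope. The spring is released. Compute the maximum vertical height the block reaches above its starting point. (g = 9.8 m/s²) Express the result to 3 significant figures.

h = 6.60 m

At maximum height the block is at rest, so ½kx² = mgh
h = kx²/(2mg) = (2140)(0.306)²/(2 × 1.55 × 9.8) = 6.596 m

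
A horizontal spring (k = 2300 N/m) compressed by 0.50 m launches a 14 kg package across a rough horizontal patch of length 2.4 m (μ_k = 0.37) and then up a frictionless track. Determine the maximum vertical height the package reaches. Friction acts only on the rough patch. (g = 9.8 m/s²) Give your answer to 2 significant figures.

h = 1.2 m

Spring energy: E₀ = ½kx² = ½(2300)(0.50)² = 287.50 J
Friction: W_f = μ_k mg d = (0.37)(14)(9.8)(2.4) = 121.8 J
Energy at base of ramp: E = 287.50 − 121.8 = 165.67 J
At max height all remaining energy is PE: mgh = E ⇒ h = E/(mg) = 165.67/(14 × 9.8) = 1.207 m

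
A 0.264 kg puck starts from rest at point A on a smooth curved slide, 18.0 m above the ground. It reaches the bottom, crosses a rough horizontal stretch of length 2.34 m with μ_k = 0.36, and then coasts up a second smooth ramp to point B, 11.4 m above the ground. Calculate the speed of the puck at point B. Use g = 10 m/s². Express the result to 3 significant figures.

Energy at A: mgh₁ = (0.264)(10)(18.0) = 47.520 J
Friction loss: W_f = μ_k mg d = 2.224 J
At B: ½mv² + mgh₂ = mgh₁ − W_f
½mv² = 47.520 − 2.224 − 30.096 = 15.200 J
v = √(2 × 15.200/0.264) = 10.73 m/s

v = 10.7 m/s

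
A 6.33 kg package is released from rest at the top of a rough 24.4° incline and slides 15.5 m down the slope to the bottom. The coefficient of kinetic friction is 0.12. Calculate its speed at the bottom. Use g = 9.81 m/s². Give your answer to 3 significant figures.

Work–energy: mg(L sinθ) − μ_k(mg cosθ)L = ½mv²
mgh = mgL sinθ = (6.33)(9.81)(15.5)sin24.4° = 397.62 J
W_f = μ_k mg cosθ · L = (0.12)(6.33)(9.81)cos24.4°·15.5 = 105.2 J
½mv² = 397.62 − 105.2 = 292.43 J
v = √(2 × 292.43/6.33) = 9.612 m/s

v = 9.61 m/s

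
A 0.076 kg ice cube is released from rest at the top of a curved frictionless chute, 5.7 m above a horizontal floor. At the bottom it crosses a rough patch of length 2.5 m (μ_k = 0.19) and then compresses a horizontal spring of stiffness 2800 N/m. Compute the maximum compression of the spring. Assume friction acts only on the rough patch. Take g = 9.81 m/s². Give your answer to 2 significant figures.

Initial energy: E₁ = mgh = (0.076)(9.81)(5.7) = 4.2497 J
Friction removes W_f = μ_k mg d = (0.19)(0.076)(9.81)(2.5) = 0.3541 J
Energy reaching the spring: E = 4.2497 − 0.3541 = 3.8956 J
At max compression ½kx² = E ⇒ x = √(2E/k) = √(2 × 3.8956/2800) = 0.05275 m

x = 0.053 m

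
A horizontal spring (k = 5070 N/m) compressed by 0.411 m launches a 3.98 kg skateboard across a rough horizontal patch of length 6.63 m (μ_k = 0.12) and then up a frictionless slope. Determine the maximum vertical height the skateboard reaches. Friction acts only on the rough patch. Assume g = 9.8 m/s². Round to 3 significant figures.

Spring energy: E₀ = ½kx² = ½(5070)(0.411)² = 428.21 J
Friction: W_f = μ_k mg d = (0.12)(3.98)(9.8)(6.63) = 31.03 J
Energy at base of ramp: E = 428.21 − 31.03 = 397.18 J
At max height all remaining energy is PE: mgh = E ⇒ h = E/(mg) = 397.18/(3.98 × 9.8) = 10.18 m

h = 10.2 m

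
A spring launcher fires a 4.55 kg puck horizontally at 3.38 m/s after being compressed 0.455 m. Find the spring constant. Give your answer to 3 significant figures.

Energy stored in the spring equals the launch KE: ½kx² = ½mv²
k = mv²/x² = (4.55)(3.38)²/(0.455)² = 251.1 N/m

k = 251 N/m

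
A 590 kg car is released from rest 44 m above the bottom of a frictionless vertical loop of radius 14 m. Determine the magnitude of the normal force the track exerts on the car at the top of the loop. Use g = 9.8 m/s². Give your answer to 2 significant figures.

N = 7400 N

Energy from release to top (height 2r): mgh = ½mv_top² + mg(2r)
v_top² = 2g(h − 2r) = 2(9.8)(44 − 28.00) = 313.60 m²/s²
At the top, both N and weight point toward the centre: N + mg = mv_top²/r
N = m(v_top²/r − g) = 590(313.60/14 − 9.8) = 7434 N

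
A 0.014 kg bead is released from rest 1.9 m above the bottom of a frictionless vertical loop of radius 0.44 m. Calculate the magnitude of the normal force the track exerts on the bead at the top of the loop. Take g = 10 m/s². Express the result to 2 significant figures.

Energy from release to top (height 2r): mgh = ½mv_top² + mg(2r)
v_top² = 2g(h − 2r) = 2(10)(1.9 − 0.8800) = 20.400 m²/s²
At the top, both N and weight point toward the centre: N + mg = mv_top²/r
N = m(v_top²/r − g) = 0.014(20.400/0.44 − 10) = 0.5091 N

N = 0.51 N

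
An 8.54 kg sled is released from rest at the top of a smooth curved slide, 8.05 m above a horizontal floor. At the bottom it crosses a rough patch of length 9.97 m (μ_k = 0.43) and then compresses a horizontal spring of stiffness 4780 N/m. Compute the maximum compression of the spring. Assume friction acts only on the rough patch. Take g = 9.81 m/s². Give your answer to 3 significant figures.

x = 0.363 m

Initial energy: E₁ = mgh = (8.54)(9.81)(8.05) = 674.41 J
Friction removes W_f = μ_k mg d = (0.43)(8.54)(9.81)(9.97) = 359.2 J
Energy reaching the spring: E = 674.41 − 359.2 = 315.25 J
At max compression ½kx² = E ⇒ x = √(2E/k) = √(2 × 315.25/4780) = 0.3632 m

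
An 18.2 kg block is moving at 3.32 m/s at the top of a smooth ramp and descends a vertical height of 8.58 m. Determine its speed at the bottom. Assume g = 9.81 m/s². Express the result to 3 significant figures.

Mechanical energy is conserved (no friction): ½mv₀² + mgh = ½mv²
v² = v₀² + 2gh = (3.32)² + 2(9.81)(8.58) = 179.36
v = √179.36 = 13.39 m/s

v = 13.4 m/s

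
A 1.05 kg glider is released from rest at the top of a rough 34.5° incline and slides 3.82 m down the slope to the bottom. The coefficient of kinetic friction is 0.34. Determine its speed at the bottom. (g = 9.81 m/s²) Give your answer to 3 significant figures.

Energy: mgh = ½mv² + W_f, with h = L sinθ and W_f = μ_k (mg cosθ) L
mgh = mgL sinθ = (1.05)(9.81)(3.82)sin34.5° = 22.287 J
W_f = μ_k mg cosθ · L = (0.34)(1.05)(9.81)cos34.5°·3.82 = 11.03 J
½mv² = 22.287 − 11.03 = 11.262 J
v = √(2 × 11.262/1.05) = 4.631 m/s

v = 4.63 m/s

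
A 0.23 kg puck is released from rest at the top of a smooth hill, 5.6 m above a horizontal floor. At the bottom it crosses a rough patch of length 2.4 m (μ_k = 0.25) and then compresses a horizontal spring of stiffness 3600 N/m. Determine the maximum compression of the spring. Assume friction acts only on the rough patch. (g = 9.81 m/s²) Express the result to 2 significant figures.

x = 0.079 m

Initial energy: E₁ = mgh = (0.23)(9.81)(5.6) = 12.635 J
Friction removes W_f = μ_k mg d = (0.25)(0.23)(9.81)(2.4) = 1.354 J
Energy reaching the spring: E = 12.635 − 1.354 = 11.282 J
At max compression ½kx² = E ⇒ x = √(2E/k) = √(2 × 11.282/3600) = 0.07917 m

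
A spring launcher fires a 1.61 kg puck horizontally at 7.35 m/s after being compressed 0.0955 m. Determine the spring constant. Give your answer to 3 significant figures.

k = 9540 N/m

½kx² = ½mv²
k = mv²/x² = (1.61)(7.35)²/(0.0955)² = 9537 N/m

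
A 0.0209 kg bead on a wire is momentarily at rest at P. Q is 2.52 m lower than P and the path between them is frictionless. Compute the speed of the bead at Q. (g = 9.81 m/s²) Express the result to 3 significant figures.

v = 7.03 m/s

Equating total energy at the two states: mgh = ½mv²
The mass cancels from both sides.
v = √(2gh) = √(2 × 9.81 × 2.52) = √49.442 = 7.032 m/s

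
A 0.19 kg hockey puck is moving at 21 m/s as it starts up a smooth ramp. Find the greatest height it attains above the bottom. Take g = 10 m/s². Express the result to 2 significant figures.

Setting KE at the bottom equal to PE gained: ½mv² = mgh
h = v²/(2g) = 21²/(2 × 10) = 22.05 m

h = 22 m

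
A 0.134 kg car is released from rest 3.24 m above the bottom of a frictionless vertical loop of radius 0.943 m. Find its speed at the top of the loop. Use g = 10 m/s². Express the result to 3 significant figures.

Energy conservation: mgh = ½mv_top² + mg(2r)
v_top² = 2g(h − 2r) = 2(10)(3.24 − 1.886) = 27.08
v_top = 5.204 m/s

v = 5.20 m/s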